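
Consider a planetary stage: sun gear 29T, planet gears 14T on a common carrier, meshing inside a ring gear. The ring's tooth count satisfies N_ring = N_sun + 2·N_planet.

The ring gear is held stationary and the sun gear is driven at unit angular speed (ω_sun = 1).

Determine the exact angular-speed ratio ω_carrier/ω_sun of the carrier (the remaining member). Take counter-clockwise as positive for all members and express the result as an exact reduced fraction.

29/86

N_ring = 29 + 2·14 = 57
29(ω_s−ω_c) = −57(ω_r−ω_c),  ω_r=0, ω_s=1
29(1−ω_c) = −57(0−ω_c)  ⇒  86ω_c = 29  ⇒  ω_c = 29/86
ω_c/ω_s = 29/86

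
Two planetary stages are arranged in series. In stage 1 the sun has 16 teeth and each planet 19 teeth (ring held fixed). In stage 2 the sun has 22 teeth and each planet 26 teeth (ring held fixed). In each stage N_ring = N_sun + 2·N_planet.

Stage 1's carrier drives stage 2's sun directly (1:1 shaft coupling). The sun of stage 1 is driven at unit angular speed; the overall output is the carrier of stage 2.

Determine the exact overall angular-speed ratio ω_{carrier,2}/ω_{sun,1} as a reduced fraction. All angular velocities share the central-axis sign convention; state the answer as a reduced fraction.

11/210

Stage 1: N_ring = 16 + 2·19 = 54
Stage 1: 16(ω_s−ω_c) = −54(ω_r−ω_c),  ω_r=0, ω_s=1
Stage 1: 16(1−ω_c) = −54(0−ω_c)  ⇒  70ω_c = 16  ⇒  ω_c = 8/35
  ⇒ ω_c¹/ω_s¹ = 8/35
Stage 2: N_ring = 22 + 2·26 = 74
Stage 2: 22(ω_s−ω_c) = −74(ω_r−ω_c),  ω_r=0, ω_s=1
Stage 2: 22(1−ω_c) = −74(0−ω_c)  ⇒  96ω_c = 22  ⇒  ω_c = 11/48
  ⇒ ω_c²/ω_s² = 11/48
Coupling ω_s² = ω_c¹ ⇒ overall = 8/35 × 11/48 = 11/210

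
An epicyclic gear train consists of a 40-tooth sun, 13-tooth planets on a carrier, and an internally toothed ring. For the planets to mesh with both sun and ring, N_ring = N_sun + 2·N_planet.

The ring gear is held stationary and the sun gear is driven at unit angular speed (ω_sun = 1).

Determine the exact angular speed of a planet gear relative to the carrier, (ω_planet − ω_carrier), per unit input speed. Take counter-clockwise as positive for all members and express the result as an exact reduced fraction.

N_ring = 40 + 2·13 = 66
40(ω_s−ω_c) = −66(ω_r−ω_c),  ω_r=0, ω_s=1
40(1−ω_c) = −66(0−ω_c)  ⇒  106ω_c = 40  ⇒  ω_c = 20/53
sun–planet: 40·(1−20/53) = −13·(ω_p−ω_c)  ⇒  ω_p−ω_c = −(40/13)·(33/53) = -1320/689

-1320/689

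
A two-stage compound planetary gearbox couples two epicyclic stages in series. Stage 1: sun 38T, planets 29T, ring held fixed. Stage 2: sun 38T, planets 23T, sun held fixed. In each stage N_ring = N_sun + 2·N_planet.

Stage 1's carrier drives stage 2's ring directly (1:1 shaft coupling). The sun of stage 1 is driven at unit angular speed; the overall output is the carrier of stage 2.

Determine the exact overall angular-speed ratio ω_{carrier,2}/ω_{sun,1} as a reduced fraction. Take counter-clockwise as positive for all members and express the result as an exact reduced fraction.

798/4087

Stage 1: N_ring = 38 + 2·29 = 96
Stage 1: 38(ω_s−ω_c) = −96(ω_r−ω_c),  ω_r=0, ω_s=1
Stage 1: 38(1−ω_c) = −96(0−ω_c)  ⇒  134ω_c = 38  ⇒  ω_c = 19/67
  ⇒ ω_c¹/ω_s¹ = 19/67
Stage 2: N_ring = 38 + 2·23 = 84
Stage 2: 38(ω_s−ω_c) = −84(ω_r−ω_c),  ω_s=0, ω_r=1
Stage 2: 38(0−ω_c) = −84(1−ω_c)  ⇒  122ω_c = 84  ⇒  ω_c = 42/61
  ⇒ ω_c²/ω_r² = 42/61
Coupling ω_r² = ω_c¹ ⇒ overall = 19/67 × 42/61 = 798/4087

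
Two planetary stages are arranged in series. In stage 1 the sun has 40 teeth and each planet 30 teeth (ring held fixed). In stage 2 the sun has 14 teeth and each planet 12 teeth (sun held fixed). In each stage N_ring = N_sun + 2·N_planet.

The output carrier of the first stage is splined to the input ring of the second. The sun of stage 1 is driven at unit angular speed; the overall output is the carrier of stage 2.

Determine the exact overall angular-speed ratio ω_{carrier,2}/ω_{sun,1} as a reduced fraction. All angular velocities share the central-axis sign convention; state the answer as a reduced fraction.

19/91

Stage 1: N_ring = 40 + 2·30 = 100
Stage 1: 40(ω_s−ω_c) = −100(ω_r−ω_c),  ω_r=0, ω_s=1
Stage 1: 40(1−ω_c) = −100(0−ω_c)  ⇒  140ω_c = 40  ⇒  ω_c = 2/7
  ⇒ ω_c¹/ω_s¹ = 2/7
Stage 2: N_ring = 14 + 2·12 = 38
Stage 2: 14(ω_s−ω_c) = −38(ω_r−ω_c),  ω_s=0, ω_r=1
Stage 2: 14(0−ω_c) = −38(1−ω_c)  ⇒  52ω_c = 38  ⇒  ω_c = 19/26
  ⇒ ω_c²/ω_r² = 19/26
Coupling ω_r² = ω_c¹ ⇒ overall = 2/7 × 19/26 = 19/91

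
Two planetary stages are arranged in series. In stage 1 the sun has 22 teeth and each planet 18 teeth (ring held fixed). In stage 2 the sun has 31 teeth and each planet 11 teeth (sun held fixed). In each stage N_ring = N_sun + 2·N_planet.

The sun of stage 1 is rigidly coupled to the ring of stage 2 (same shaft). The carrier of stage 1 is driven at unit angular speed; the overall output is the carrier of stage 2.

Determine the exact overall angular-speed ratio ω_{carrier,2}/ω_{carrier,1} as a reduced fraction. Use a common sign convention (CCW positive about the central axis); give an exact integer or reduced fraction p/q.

530/231

Stage 1: N_ring = 22 + 2·18 = 58
Stage 1: 22(ω_s−ω_c) = −58(ω_r−ω_c),  ω_r=0, ω_c=1
Stage 1: ω_s = 1 − (58/22)(0−1) = 40/11
  ⇒ ω_s¹/ω_c¹ = 40/11
Stage 2: N_ring = 31 + 2·11 = 53
Stage 2: 31(ω_s−ω_c) = −53(ω_r−ω_c),  ω_s=0, ω_r=1
Stage 2: 31(0−ω_c) = −53(1−ω_c)  ⇒  84ω_c = 53  ⇒  ω_c = 53/84
  ⇒ ω_c²/ω_r² = 53/84
Coupling ω_r² = ω_s¹ ⇒ overall = 40/11 × 53/84 = 530/231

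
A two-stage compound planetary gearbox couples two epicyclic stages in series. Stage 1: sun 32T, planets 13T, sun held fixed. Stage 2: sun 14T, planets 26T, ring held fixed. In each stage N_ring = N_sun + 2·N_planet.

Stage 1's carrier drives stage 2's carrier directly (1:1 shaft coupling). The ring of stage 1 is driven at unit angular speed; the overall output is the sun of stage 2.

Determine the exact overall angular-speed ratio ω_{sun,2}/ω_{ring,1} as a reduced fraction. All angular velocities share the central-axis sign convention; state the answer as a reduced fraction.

232/63

Stage 1: N_ring = 32 + 2·13 = 58
Stage 1: 32(ω_s−ω_c) = −58(ω_r−ω_c),  ω_s=0, ω_r=1
Stage 1: 32(0−ω_c) = −58(1−ω_c)  ⇒  90ω_c = 58  ⇒  ω_c = 29/45
  ⇒ ω_c¹/ω_r¹ = 29/45
Stage 2: N_ring = 14 + 2·26 = 66
Stage 2: 14(ω_s−ω_c) = −66(ω_r−ω_c),  ω_r=0, ω_c=1
Stage 2: ω_s = 1 − (66/14)(0−1) = 40/7
  ⇒ ω_s²/ω_c² = 40/7
Coupling ω_c² = ω_c¹ ⇒ overall = 29/45 × 40/7 = 232/63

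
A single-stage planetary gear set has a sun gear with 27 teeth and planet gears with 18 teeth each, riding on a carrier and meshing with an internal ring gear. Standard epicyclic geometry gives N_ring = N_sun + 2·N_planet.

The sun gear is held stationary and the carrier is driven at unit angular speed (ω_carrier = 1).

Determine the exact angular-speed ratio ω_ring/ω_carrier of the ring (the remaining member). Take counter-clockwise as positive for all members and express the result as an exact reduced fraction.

N_ring = 27 + 2·18 = 63
27(ω_s−ω_c) = −63(ω_r−ω_c),  ω_s=0, ω_c=1
ω_r = 1 − (27/63)(0−1) = 10/7
ω_r/ω_c = 10/7

10/7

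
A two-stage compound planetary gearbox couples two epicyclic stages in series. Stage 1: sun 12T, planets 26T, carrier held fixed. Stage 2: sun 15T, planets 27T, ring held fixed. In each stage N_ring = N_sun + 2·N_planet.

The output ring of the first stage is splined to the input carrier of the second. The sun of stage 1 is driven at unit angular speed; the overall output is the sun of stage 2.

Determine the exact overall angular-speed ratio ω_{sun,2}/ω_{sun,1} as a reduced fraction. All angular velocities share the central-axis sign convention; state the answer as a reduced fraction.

Stage 1: N_ring = 12 + 2·26 = 64
Stage 1: 12(ω_s−ω_c) = −64(ω_r−ω_c),  ω_c=0, ω_s=1
Stage 1: ω_r = 0 − (12/64)(1−0) = -3/16
  ⇒ ω_r¹/ω_s¹ = -3/16
Stage 2: N_ring = 15 + 2·27 = 69
Stage 2: 15(ω_s−ω_c) = −69(ω_r−ω_c),  ω_r=0, ω_c=1
Stage 2: ω_s = 1 − (69/15)(0−1) = 28/5
  ⇒ ω_s²/ω_c² = 28/5
Coupling ω_c² = ω_r¹ ⇒ overall = -3/16 × 28/5 = -21/20

-21/20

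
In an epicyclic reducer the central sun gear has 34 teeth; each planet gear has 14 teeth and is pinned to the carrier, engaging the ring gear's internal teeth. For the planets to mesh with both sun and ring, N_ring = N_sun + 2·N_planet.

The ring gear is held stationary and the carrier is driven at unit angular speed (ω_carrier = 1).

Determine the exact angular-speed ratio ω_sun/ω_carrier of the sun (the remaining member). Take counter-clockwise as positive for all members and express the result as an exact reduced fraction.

N_ring = 34 + 2·14 = 62
34(ω_s−ω_c) = −62(ω_r−ω_c),  ω_r=0, ω_c=1
ω_s = 1 − (62/34)(0−1) = 48/17
ω_s/ω_c = 48/17

48/17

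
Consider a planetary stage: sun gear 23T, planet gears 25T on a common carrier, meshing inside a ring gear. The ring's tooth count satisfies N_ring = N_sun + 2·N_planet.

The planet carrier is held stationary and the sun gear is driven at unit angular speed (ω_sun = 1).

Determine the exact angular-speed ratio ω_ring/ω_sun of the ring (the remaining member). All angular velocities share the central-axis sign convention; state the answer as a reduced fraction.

N_ring = 23 + 2·25 = 73
23(ω_s−ω_c) = −73(ω_r−ω_c),  ω_c=0, ω_s=1
ω_r = 0 − (23/73)(1−0) = -23/73
ω_r/ω_s = -23/73

-23/73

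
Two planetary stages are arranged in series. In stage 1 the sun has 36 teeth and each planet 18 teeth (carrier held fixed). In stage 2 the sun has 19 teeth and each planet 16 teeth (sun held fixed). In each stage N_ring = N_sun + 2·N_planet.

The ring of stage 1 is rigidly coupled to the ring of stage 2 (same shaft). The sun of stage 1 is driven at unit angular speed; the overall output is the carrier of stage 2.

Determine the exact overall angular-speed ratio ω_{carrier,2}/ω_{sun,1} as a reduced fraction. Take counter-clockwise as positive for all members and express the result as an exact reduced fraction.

Stage 1: N_ring = 36 + 2·18 = 72
Stage 1: 36(ω_s−ω_c) = −72(ω_r−ω_c),  ω_c=0, ω_s=1
Stage 1: ω_r = 0 − (36/72)(1−0) = -1/2
  ⇒ ω_r¹/ω_s¹ = -1/2
Stage 2: N_ring = 19 + 2·16 = 51
Stage 2: 19(ω_s−ω_c) = −51(ω_r−ω_c),  ω_s=0, ω_r=1
Stage 2: 19(0−ω_c) = −51(1−ω_c)  ⇒  70ω_c = 51  ⇒  ω_c = 51/70
  ⇒ ω_c²/ω_r² = 51/70
Coupling ω_r² = ω_r¹ ⇒ overall = -1/2 × 51/70 = -51/140

-51/140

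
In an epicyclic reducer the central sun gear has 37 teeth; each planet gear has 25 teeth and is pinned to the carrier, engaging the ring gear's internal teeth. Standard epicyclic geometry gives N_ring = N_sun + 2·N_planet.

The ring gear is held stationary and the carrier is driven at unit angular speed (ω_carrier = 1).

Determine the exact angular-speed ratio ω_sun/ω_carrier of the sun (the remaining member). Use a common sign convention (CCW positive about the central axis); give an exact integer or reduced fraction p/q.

N_ring = 37 + 2·25 = 87
37(ω_s−ω_c) = −87(ω_r−ω_c),  ω_r=0, ω_c=1
ω_s = 1 − (87/37)(0−1) = 124/37
ω_s/ω_c = 124/37

124/37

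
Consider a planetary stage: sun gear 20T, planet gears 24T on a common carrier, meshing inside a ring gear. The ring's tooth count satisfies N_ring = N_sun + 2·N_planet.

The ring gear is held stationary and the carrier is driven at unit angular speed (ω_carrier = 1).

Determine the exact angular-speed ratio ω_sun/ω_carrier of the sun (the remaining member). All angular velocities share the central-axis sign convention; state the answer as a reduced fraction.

N_ring = 20 + 2·24 = 68
20(ω_s−ω_c) = −68(ω_r−ω_c),  ω_r=0, ω_c=1
ω_s = 1 − (68/20)(0−1) = 22/5
ω_s/ω_c = 22/5

22/5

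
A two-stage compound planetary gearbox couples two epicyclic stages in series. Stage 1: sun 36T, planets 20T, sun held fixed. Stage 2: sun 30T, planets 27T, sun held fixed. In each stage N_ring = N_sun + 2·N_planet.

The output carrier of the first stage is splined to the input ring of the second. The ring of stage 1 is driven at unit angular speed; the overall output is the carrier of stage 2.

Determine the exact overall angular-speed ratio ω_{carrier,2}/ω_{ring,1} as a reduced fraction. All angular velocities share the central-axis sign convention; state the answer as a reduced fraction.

1/2

Stage 1: N_ring = 36 + 2·20 = 76
Stage 1: 36(ω_s−ω_c) = −76(ω_r−ω_c),  ω_s=0, ω_r=1
Stage 1: 36(0−ω_c) = −76(1−ω_c)  ⇒  112ω_c = 76  ⇒  ω_c = 19/28
  ⇒ ω_c¹/ω_r¹ = 19/28
Stage 2: N_ring = 30 + 2·27 = 84
Stage 2: 30(ω_s−ω_c) = −84(ω_r−ω_c),  ω_s=0, ω_r=1
Stage 2: 30(0−ω_c) = −84(1−ω_c)  ⇒  114ω_c = 84  ⇒  ω_c = 14/19
  ⇒ ω_c²/ω_r² = 14/19
Coupling ω_r² = ω_c¹ ⇒ overall = 19/28 × 14/19 = 1/2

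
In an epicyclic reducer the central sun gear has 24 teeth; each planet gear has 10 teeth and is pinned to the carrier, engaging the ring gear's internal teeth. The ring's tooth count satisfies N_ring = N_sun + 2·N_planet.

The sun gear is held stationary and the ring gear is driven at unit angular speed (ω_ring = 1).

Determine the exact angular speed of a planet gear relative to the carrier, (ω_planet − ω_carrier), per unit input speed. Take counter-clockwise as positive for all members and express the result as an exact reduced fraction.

132/85

N_ring = 24 + 2·10 = 44
24(ω_s−ω_c) = −44(ω_r−ω_c),  ω_s=0, ω_r=1
24(0−ω_c) = −44(1−ω_c)  ⇒  68ω_c = 44  ⇒  ω_c = 11/17
sun–planet: 24·(0−11/17) = −10·(ω_p−ω_c)  ⇒  ω_p−ω_c = −(24/10)·(-11/17) = 132/85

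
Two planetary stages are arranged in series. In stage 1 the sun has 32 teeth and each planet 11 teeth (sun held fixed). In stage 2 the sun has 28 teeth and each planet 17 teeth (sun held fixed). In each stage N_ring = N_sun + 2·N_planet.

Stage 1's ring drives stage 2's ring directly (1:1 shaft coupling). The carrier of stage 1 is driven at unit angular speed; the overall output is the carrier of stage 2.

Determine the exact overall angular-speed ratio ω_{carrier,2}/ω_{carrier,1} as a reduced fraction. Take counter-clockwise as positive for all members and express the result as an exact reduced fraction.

1333/1215

Stage 1: N_ring = 32 + 2·11 = 54
Stage 1: 32(ω_s−ω_c) = −54(ω_r−ω_c),  ω_s=0, ω_c=1
Stage 1: ω_r = 1 − (32/54)(0−1) = 43/27
  ⇒ ω_r¹/ω_c¹ = 43/27
Stage 2: N_ring = 28 + 2·17 = 62
Stage 2: 28(ω_s−ω_c) = −62(ω_r−ω_c),  ω_s=0, ω_r=1
Stage 2: 28(0−ω_c) = −62(1−ω_c)  ⇒  90ω_c = 62  ⇒  ω_c = 31/45
  ⇒ ω_c²/ω_r² = 31/45
Coupling ω_r² = ω_r¹ ⇒ overall = 43/27 × 31/45 = 1333/1215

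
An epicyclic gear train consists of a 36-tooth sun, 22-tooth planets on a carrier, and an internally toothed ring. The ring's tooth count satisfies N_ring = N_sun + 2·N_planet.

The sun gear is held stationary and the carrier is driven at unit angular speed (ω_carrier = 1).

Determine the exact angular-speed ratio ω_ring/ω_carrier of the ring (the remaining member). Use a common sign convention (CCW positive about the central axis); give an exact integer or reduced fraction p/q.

29/20

N_ring = 36 + 2·22 = 80
36(ω_s−ω_c) = −80(ω_r−ω_c),  ω_s=0, ω_c=1
ω_r = 1 − (36/80)(0−1) = 29/20
ω_r/ω_c = 29/20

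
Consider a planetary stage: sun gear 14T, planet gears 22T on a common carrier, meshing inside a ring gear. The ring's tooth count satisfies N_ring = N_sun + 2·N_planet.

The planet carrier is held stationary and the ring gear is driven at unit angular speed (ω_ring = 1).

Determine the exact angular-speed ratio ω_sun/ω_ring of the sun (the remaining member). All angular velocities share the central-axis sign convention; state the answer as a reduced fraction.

-29/7

N_ring = 14 + 2·22 = 58
14(ω_s−ω_c) = −58(ω_r−ω_c),  ω_c=0, ω_r=1
ω_s = 0 − (58/14)(1−0) = -29/7
ω_s/ω_r = -29/7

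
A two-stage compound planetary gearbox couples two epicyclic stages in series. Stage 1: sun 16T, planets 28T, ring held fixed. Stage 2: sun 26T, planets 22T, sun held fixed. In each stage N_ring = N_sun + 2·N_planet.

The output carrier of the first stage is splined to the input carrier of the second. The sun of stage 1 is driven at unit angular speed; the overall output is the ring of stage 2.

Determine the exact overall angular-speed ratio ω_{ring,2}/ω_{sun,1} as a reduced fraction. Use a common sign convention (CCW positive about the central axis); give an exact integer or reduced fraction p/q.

Stage 1: N_ring = 16 + 2·28 = 72
Stage 1: 16(ω_s−ω_c) = −72(ω_r−ω_c),  ω_r=0, ω_s=1
Stage 1: 16(1−ω_c) = −72(0−ω_c)  ⇒  88ω_c = 16  ⇒  ω_c = 2/11
  ⇒ ω_c¹/ω_s¹ = 2/11
Stage 2: N_ring = 26 + 2·22 = 70
Stage 2: 26(ω_s−ω_c) = −70(ω_r−ω_c),  ω_s=0, ω_c=1
Stage 2: ω_r = 1 − (26/70)(0−1) = 48/35
  ⇒ ω_r²/ω_c² = 48/35
Coupling ω_c² = ω_c¹ ⇒ overall = 2/11 × 48/35 = 96/385

96/385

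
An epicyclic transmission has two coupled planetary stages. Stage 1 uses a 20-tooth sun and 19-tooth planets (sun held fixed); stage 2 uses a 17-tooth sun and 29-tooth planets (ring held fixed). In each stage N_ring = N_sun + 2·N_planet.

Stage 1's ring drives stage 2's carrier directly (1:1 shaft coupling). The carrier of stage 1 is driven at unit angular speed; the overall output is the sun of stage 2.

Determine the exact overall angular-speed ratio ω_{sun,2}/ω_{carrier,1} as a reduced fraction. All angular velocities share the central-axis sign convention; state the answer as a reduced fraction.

3588/493

Stage 1: N_ring = 20 + 2·19 = 58
Stage 1: 20(ω_s−ω_c) = −58(ω_r−ω_c),  ω_s=0, ω_c=1
Stage 1: ω_r = 1 − (20/58)(0−1) = 39/29
  ⇒ ω_r¹/ω_c¹ = 39/29
Stage 2: N_ring = 17 + 2·29 = 75
Stage 2: 17(ω_s−ω_c) = −75(ω_r−ω_c),  ω_r=0, ω_c=1
Stage 2: ω_s = 1 − (75/17)(0−1) = 92/17
  ⇒ ω_s²/ω_c² = 92/17
Coupling ω_c² = ω_r¹ ⇒ overall = 39/29 × 92/17 = 3588/493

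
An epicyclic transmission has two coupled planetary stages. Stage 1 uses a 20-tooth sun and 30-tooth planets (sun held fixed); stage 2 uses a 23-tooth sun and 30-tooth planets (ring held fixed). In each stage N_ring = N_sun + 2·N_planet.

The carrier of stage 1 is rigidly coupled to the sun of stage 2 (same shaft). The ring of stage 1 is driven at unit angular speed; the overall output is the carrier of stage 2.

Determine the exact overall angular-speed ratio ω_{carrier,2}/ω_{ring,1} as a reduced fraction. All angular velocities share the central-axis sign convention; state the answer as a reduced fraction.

Stage 1: N_ring = 20 + 2·30 = 80
Stage 1: 20(ω_s−ω_c) = −80(ω_r−ω_c),  ω_s=0, ω_r=1
Stage 1: 20(0−ω_c) = −80(1−ω_c)  ⇒  100ω_c = 80  ⇒  ω_c = 4/5
  ⇒ ω_c¹/ω_r¹ = 4/5
Stage 2: N_ring = 23 + 2·30 = 83
Stage 2: 23(ω_s−ω_c) = −83(ω_r−ω_c),  ω_r=0, ω_s=1
Stage 2: 23(1−ω_c) = −83(0−ω_c)  ⇒  106ω_c = 23  ⇒  ω_c = 23/106
  ⇒ ω_c²/ω_s² = 23/106
Coupling ω_s² = ω_c¹ ⇒ overall = 4/5 × 23/106 = 46/265

46/265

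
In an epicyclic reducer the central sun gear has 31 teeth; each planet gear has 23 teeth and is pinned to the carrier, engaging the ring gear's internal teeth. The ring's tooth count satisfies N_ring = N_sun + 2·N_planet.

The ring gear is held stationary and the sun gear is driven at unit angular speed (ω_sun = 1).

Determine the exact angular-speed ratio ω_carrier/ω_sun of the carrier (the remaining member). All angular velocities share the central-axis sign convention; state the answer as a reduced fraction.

31/108

N_ring = 31 + 2·23 = 77
31(ω_s−ω_c) = −77(ω_r−ω_c),  ω_r=0, ω_s=1
31(1−ω_c) = −77(0−ω_c)  ⇒  108ω_c = 31  ⇒  ω_c = 31/108
ω_c/ω_s = 31/108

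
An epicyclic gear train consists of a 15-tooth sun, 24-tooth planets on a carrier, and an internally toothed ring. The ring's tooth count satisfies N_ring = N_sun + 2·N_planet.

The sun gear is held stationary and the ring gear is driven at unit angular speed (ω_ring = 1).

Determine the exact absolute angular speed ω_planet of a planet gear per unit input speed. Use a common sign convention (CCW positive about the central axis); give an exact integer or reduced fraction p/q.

21/16

N_ring = 15 + 2·24 = 63
15(ω_s−ω_c) = −63(ω_r−ω_c),  ω_s=0, ω_r=1
15(0−ω_c) = −63(1−ω_c)  ⇒  78ω_c = 63  ⇒  ω_c = 21/26
sun–planet: 15·(0−21/26) = −24·(ω_p−ω_c)  ⇒  ω_p−ω_c = −(15/24)·(-21/26) = 105/208
ω_p = 21/26 + 105/208 = 21/16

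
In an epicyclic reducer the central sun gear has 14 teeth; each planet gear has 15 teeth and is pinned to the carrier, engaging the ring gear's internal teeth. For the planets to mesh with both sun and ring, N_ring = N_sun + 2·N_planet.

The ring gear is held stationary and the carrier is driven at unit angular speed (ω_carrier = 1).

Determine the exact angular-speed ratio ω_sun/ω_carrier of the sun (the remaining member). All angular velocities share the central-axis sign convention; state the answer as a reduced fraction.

29/7

N_ring = 14 + 2·15 = 44
14(ω_s−ω_c) = −44(ω_r−ω_c),  ω_r=0, ω_c=1
ω_s = 1 − (44/14)(0−1) = 29/7
ω_s/ω_c = 29/7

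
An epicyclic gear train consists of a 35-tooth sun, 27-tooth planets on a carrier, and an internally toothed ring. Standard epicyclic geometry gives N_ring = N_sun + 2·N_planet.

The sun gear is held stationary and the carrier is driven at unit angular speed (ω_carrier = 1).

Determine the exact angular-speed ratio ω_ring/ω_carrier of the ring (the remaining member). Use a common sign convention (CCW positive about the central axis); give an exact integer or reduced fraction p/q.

N_ring = 35 + 2·27 = 89
35(ω_s−ω_c) = −89(ω_r−ω_c),  ω_s=0, ω_c=1
ω_r = 1 − (35/89)(0−1) = 124/89
ω_r/ω_c = 124/89

124/89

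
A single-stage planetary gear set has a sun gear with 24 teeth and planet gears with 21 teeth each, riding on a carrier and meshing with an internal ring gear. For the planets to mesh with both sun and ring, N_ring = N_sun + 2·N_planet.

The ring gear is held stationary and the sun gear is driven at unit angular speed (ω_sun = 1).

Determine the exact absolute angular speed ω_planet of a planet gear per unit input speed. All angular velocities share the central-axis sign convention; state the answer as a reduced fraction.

N_ring = 24 + 2·21 = 66
24(ω_s−ω_c) = −66(ω_r−ω_c),  ω_r=0, ω_s=1
24(1−ω_c) = −66(0−ω_c)  ⇒  90ω_c = 24  ⇒  ω_c = 4/15
sun–planet: 24·(1−4/15) = −21·(ω_p−ω_c)  ⇒  ω_p−ω_c = −(24/21)·(11/15) = -88/105
ω_p = 4/15 − 88/105 = -4/7

-4/7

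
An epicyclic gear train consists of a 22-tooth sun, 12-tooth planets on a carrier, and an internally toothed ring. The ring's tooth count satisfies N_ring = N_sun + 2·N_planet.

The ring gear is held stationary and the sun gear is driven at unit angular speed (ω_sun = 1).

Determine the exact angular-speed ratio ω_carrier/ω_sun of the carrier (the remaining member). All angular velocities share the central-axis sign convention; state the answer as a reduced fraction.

N_ring = 22 + 2·12 = 46
22(ω_s−ω_c) = −46(ω_r−ω_c),  ω_r=0, ω_s=1
22(1−ω_c) = −46(0−ω_c)  ⇒  68ω_c = 22  ⇒  ω_c = 11/34
ω_c/ω_s = 11/34

11/34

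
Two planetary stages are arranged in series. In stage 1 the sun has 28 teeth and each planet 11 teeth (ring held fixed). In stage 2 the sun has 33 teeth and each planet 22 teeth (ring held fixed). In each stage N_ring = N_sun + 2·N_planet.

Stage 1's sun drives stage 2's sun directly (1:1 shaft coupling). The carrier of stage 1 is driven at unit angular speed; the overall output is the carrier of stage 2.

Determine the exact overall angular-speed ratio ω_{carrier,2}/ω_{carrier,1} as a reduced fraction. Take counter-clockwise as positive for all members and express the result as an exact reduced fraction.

117/140

Stage 1: N_ring = 28 + 2·11 = 50
Stage 1: 28(ω_s−ω_c) = −50(ω_r−ω_c),  ω_r=0, ω_c=1
Stage 1: ω_s = 1 − (50/28)(0−1) = 39/14
  ⇒ ω_s¹/ω_c¹ = 39/14
Stage 2: N_ring = 33 + 2·22 = 77
Stage 2: 33(ω_s−ω_c) = −77(ω_r−ω_c),  ω_r=0, ω_s=1
Stage 2: 33(1−ω_c) = −77(0−ω_c)  ⇒  110ω_c = 33  ⇒  ω_c = 3/10
  ⇒ ω_c²/ω_s² = 3/10
Coupling ω_s² = ω_s¹ ⇒ overall = 39/14 × 3/10 = 117/140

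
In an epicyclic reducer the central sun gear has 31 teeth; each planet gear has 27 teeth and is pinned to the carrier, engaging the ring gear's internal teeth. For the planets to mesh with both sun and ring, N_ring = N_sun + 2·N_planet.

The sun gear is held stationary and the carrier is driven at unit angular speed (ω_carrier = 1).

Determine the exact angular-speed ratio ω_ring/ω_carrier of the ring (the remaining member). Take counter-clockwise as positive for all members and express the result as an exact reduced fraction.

N_ring = 31 + 2·27 = 85
31(ω_s−ω_c) = −85(ω_r−ω_c),  ω_s=0, ω_c=1
ω_r = 1 − (31/85)(0−1) = 116/85
ω_r/ω_c = 116/85

116/85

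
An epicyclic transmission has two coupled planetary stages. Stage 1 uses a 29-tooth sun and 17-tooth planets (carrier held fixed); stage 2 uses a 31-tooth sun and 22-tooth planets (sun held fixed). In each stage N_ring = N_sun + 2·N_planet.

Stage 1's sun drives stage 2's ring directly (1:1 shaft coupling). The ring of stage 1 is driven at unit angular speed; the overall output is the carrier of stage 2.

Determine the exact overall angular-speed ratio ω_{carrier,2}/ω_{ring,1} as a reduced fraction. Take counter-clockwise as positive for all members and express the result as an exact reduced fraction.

Stage 1: N_ring = 29 + 2·17 = 63
Stage 1: 29(ω_s−ω_c) = −63(ω_r−ω_c),  ω_c=0, ω_r=1
Stage 1: ω_s = 0 − (63/29)(1−0) = -63/29
  ⇒ ω_s¹/ω_r¹ = -63/29
Stage 2: N_ring = 31 + 2·22 = 75
Stage 2: 31(ω_s−ω_c) = −75(ω_r−ω_c),  ω_s=0, ω_r=1
Stage 2: 31(0−ω_c) = −75(1−ω_c)  ⇒  106ω_c = 75  ⇒  ω_c = 75/106
  ⇒ ω_c²/ω_r² = 75/106
Coupling ω_r² = ω_s¹ ⇒ overall = -63/29 × 75/106 = -4725/3074

-4725/3074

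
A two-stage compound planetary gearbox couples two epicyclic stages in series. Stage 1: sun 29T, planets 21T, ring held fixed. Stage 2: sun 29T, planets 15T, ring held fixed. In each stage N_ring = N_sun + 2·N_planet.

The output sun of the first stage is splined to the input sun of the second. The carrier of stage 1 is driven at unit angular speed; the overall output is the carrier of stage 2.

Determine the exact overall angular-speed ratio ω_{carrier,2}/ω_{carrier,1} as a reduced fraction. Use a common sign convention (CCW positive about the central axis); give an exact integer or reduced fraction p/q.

25/22

Stage 1: N_ring = 29 + 2·21 = 71
Stage 1: 29(ω_s−ω_c) = −71(ω_r−ω_c),  ω_r=0, ω_c=1
Stage 1: ω_s = 1 − (71/29)(0−1) = 100/29
  ⇒ ω_s¹/ω_c¹ = 100/29
Stage 2: N_ring = 29 + 2·15 = 59
Stage 2: 29(ω_s−ω_c) = −59(ω_r−ω_c),  ω_r=0, ω_s=1
Stage 2: 29(1−ω_c) = −59(0−ω_c)  ⇒  88ω_c = 29  ⇒  ω_c = 29/88
  ⇒ ω_c²/ω_s² = 29/88
Coupling ω_s² = ω_s¹ ⇒ overall = 100/29 × 29/88 = 25/22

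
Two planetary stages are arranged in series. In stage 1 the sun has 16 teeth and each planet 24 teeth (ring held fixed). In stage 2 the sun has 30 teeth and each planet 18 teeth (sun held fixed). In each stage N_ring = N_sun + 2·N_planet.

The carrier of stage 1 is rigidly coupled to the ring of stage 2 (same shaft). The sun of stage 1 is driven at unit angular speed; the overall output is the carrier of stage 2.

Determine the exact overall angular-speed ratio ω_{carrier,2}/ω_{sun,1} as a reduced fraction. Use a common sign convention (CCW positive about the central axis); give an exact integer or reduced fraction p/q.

11/80

Stage 1: N_ring = 16 + 2·24 = 64
Stage 1: 16(ω_s−ω_c) = −64(ω_r−ω_c),  ω_r=0, ω_s=1
Stage 1: 16(1−ω_c) = −64(0−ω_c)  ⇒  80ω_c = 16  ⇒  ω_c = 1/5
  ⇒ ω_c¹/ω_s¹ = 1/5
Stage 2: N_ring = 30 + 2·18 = 66
Stage 2: 30(ω_s−ω_c) = −66(ω_r−ω_c),  ω_s=0, ω_r=1
Stage 2: 30(0−ω_c) = −66(1−ω_c)  ⇒  96ω_c = 66  ⇒  ω_c = 11/16
  ⇒ ω_c²/ω_r² = 11/16
Coupling ω_r² = ω_c¹ ⇒ overall = 1/5 × 11/16 = 11/80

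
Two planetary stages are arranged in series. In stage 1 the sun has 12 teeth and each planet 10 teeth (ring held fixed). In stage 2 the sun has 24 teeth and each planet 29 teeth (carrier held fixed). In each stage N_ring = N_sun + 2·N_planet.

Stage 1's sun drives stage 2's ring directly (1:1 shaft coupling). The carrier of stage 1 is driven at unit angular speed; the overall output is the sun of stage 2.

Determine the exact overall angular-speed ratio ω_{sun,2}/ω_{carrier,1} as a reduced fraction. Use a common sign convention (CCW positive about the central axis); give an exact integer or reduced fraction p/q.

-451/36

Stage 1: N_ring = 12 + 2·10 = 32
Stage 1: 12(ω_s−ω_c) = −32(ω_r−ω_c),  ω_r=0, ω_c=1
Stage 1: ω_s = 1 − (32/12)(0−1) = 11/3
  ⇒ ω_s¹/ω_c¹ = 11/3
Stage 2: N_ring = 24 + 2·29 = 82
Stage 2: 24(ω_s−ω_c) = −82(ω_r−ω_c),  ω_c=0, ω_r=1
Stage 2: ω_s = 0 − (82/24)(1−0) = -41/12
  ⇒ ω_s²/ω_r² = -41/12
Coupling ω_r² = ω_s¹ ⇒ overall = 11/3 × -41/12 = -451/36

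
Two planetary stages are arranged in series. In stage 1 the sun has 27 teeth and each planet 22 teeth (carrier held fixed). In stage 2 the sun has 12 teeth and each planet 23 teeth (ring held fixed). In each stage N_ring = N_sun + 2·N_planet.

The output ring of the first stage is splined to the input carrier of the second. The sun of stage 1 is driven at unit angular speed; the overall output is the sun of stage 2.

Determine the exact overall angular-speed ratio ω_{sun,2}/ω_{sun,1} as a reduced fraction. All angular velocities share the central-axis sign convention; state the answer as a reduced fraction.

-315/142

Stage 1: N_ring = 27 + 2·22 = 71
Stage 1: 27(ω_s−ω_c) = −71(ω_r−ω_c),  ω_c=0, ω_s=1
Stage 1: ω_r = 0 − (27/71)(1−0) = -27/71
  ⇒ ω_r¹/ω_s¹ = -27/71
Stage 2: N_ring = 12 + 2·23 = 58
Stage 2: 12(ω_s−ω_c) = −58(ω_r−ω_c),  ω_r=0, ω_c=1
Stage 2: ω_s = 1 − (58/12)(0−1) = 35/6
  ⇒ ω_s²/ω_c² = 35/6
Coupling ω_c² = ω_r¹ ⇒ overall = -27/71 × 35/6 = -315/142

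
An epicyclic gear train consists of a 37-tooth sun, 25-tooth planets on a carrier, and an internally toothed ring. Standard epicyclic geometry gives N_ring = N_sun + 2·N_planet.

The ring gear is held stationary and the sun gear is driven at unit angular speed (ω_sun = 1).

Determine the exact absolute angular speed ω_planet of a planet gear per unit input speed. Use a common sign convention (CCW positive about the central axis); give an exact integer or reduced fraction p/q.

-37/50

N_ring = 37 + 2·25 = 87
37(ω_s−ω_c) = −87(ω_r−ω_c),  ω_r=0, ω_s=1
37(1−ω_c) = −87(0−ω_c)  ⇒  124ω_c = 37  ⇒  ω_c = 37/124
sun–planet: 37·(1−37/124) = −25·(ω_p−ω_c)  ⇒  ω_p−ω_c = −(37/25)·(87/124) = -3219/3100
ω_p = 37/124 − 3219/3100 = -37/50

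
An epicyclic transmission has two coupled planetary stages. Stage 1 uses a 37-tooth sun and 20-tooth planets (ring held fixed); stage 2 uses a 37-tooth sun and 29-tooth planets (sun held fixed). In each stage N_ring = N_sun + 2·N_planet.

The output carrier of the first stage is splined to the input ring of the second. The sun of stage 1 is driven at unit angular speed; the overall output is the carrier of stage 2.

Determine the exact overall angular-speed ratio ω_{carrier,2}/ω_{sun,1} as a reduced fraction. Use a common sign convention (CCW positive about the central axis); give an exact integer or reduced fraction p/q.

185/792

Stage 1: N_ring = 37 + 2·20 = 77
Stage 1: 37(ω_s−ω_c) = −77(ω_r−ω_c),  ω_r=0, ω_s=1
Stage 1: 37(1−ω_c) = −77(0−ω_c)  ⇒  114ω_c = 37  ⇒  ω_c = 37/114
  ⇒ ω_c¹/ω_s¹ = 37/114
Stage 2: N_ring = 37 + 2·29 = 95
Stage 2: 37(ω_s−ω_c) = −95(ω_r−ω_c),  ω_s=0, ω_r=1
Stage 2: 37(0−ω_c) = −95(1−ω_c)  ⇒  132ω_c = 95  ⇒  ω_c = 95/132
  ⇒ ω_c²/ω_r² = 95/132
Coupling ω_r² = ω_c¹ ⇒ overall = 37/114 × 95/132 = 185/792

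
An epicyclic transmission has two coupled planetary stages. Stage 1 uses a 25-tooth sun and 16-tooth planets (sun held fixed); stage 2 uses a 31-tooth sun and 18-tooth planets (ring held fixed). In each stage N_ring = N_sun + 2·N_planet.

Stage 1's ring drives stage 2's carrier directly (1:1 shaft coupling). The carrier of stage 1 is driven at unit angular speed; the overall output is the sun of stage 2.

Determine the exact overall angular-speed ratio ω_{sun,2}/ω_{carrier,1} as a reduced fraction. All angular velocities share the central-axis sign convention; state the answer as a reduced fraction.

8036/1767

Stage 1: N_ring = 25 + 2·16 = 57
Stage 1: 25(ω_s−ω_c) = −57(ω_r−ω_c),  ω_s=0, ω_c=1
Stage 1: ω_r = 1 − (25/57)(0−1) = 82/57
  ⇒ ω_r¹/ω_c¹ = 82/57
Stage 2: N_ring = 31 + 2·18 = 67
Stage 2: 31(ω_s−ω_c) = −67(ω_r−ω_c),  ω_r=0, ω_c=1
Stage 2: ω_s = 1 − (67/31)(0−1) = 98/31
  ⇒ ω_s²/ω_c² = 98/31
Coupling ω_c² = ω_r¹ ⇒ overall = 82/57 × 98/31 = 8036/1767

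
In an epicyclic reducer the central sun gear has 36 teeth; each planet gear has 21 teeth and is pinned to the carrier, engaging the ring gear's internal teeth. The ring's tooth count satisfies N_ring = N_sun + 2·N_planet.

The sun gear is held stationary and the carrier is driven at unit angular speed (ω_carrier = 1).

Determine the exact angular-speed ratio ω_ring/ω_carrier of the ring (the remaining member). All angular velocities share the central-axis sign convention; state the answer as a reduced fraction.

N_ring = 36 + 2·21 = 78
36(ω_s−ω_c) = −78(ω_r−ω_c),  ω_s=0, ω_c=1
ω_r = 1 − (36/78)(0−1) = 19/13
ω_r/ω_c = 19/13

19/13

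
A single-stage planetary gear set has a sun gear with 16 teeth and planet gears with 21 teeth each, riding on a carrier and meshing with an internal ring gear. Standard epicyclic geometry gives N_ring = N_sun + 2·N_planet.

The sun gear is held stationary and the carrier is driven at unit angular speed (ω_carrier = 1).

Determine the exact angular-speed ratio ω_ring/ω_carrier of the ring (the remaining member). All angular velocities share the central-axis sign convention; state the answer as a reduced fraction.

N_ring = 16 + 2·21 = 58
16(ω_s−ω_c) = −58(ω_r−ω_c),  ω_s=0, ω_c=1
ω_r = 1 − (16/58)(0−1) = 37/29
ω_r/ω_c = 37/29

37/29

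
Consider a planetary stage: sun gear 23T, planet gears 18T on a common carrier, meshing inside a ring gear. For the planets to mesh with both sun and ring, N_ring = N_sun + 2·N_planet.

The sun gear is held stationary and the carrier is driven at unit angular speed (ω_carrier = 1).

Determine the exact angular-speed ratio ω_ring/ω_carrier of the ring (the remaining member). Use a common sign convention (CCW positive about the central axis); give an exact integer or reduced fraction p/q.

N_ring = 23 + 2·18 = 59
23(ω_s−ω_c) = −59(ω_r−ω_c),  ω_s=0, ω_c=1
ω_r = 1 − (23/59)(0−1) = 82/59
ω_r/ω_c = 82/59

82/59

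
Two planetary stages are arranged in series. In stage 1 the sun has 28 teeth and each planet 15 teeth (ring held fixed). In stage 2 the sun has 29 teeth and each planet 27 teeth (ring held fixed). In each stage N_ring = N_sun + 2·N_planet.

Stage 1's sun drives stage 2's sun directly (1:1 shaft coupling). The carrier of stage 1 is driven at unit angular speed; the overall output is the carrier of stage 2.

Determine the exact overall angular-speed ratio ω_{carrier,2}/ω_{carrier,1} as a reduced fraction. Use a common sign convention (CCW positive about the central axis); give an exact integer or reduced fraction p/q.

1247/1568

Stage 1: N_ring = 28 + 2·15 = 58
Stage 1: 28(ω_s−ω_c) = −58(ω_r−ω_c),  ω_r=0, ω_c=1
Stage 1: ω_s = 1 − (58/28)(0−1) = 43/14
  ⇒ ω_s¹/ω_c¹ = 43/14
Stage 2: N_ring = 29 + 2·27 = 83
Stage 2: 29(ω_s−ω_c) = −83(ω_r−ω_c),  ω_r=0, ω_s=1
Stage 2: 29(1−ω_c) = −83(0−ω_c)  ⇒  112ω_c = 29  ⇒  ω_c = 29/112
  ⇒ ω_c²/ω_s² = 29/112
Coupling ω_s² = ω_s¹ ⇒ overall = 43/14 × 29/112 = 1247/1568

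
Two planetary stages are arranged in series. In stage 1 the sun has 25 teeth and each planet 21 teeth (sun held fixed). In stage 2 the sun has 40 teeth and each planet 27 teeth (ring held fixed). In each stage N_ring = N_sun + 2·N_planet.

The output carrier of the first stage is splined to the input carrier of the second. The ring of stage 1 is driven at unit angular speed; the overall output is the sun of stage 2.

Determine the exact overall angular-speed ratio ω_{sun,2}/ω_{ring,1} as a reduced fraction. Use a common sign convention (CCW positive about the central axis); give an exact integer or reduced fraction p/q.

Stage 1: N_ring = 25 + 2·21 = 67
Stage 1: 25(ω_s−ω_c) = −67(ω_r−ω_c),  ω_s=0, ω_r=1
Stage 1: 25(0−ω_c) = −67(1−ω_c)  ⇒  92ω_c = 67  ⇒  ω_c = 67/92
  ⇒ ω_c¹/ω_r¹ = 67/92
Stage 2: N_ring = 40 + 2·27 = 94
Stage 2: 40(ω_s−ω_c) = −94(ω_r−ω_c),  ω_r=0, ω_c=1
Stage 2: ω_s = 1 − (94/40)(0−1) = 67/20
  ⇒ ω_s²/ω_c² = 67/20
Coupling ω_c² = ω_c¹ ⇒ overall = 67/92 × 67/20 = 4489/1840

4489/1840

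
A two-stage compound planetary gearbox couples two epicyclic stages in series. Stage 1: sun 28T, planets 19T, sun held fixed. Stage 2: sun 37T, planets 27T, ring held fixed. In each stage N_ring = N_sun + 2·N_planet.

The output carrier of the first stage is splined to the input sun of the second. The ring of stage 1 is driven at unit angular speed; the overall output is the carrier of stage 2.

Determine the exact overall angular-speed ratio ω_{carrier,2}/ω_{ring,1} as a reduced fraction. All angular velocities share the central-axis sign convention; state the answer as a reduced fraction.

Stage 1: N_ring = 28 + 2·19 = 66
Stage 1: 28(ω_s−ω_c) = −66(ω_r−ω_c),  ω_s=0, ω_r=1
Stage 1: 28(0−ω_c) = −66(1−ω_c)  ⇒  94ω_c = 66  ⇒  ω_c = 33/47
  ⇒ ω_c¹/ω_r¹ = 33/47
Stage 2: N_ring = 37 + 2·27 = 91
Stage 2: 37(ω_s−ω_c) = −91(ω_r−ω_c),  ω_r=0, ω_s=1
Stage 2: 37(1−ω_c) = −91(0−ω_c)  ⇒  128ω_c = 37  ⇒  ω_c = 37/128
  ⇒ ω_c²/ω_s² = 37/128
Coupling ω_s² = ω_c¹ ⇒ overall = 33/47 × 37/128 = 1221/6016

1221/6016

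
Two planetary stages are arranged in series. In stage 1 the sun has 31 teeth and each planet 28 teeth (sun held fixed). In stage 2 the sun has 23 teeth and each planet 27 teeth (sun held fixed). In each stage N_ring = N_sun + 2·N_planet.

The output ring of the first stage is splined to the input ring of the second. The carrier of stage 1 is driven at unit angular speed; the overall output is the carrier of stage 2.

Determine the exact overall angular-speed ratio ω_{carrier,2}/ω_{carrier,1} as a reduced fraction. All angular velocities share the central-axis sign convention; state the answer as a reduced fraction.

4543/4350

Stage 1: N_ring = 31 + 2·28 = 87
Stage 1: 31(ω_s−ω_c) = −87(ω_r−ω_c),  ω_s=0, ω_c=1
Stage 1: ω_r = 1 − (31/87)(0−1) = 118/87
  ⇒ ω_r¹/ω_c¹ = 118/87
Stage 2: N_ring = 23 + 2·27 = 77
Stage 2: 23(ω_s−ω_c) = −77(ω_r−ω_c),  ω_s=0, ω_r=1
Stage 2: 23(0−ω_c) = −77(1−ω_c)  ⇒  100ω_c = 77  ⇒  ω_c = 77/100
  ⇒ ω_c²/ω_r² = 77/100
Coupling ω_r² = ω_r¹ ⇒ overall = 118/87 × 77/100 = 4543/4350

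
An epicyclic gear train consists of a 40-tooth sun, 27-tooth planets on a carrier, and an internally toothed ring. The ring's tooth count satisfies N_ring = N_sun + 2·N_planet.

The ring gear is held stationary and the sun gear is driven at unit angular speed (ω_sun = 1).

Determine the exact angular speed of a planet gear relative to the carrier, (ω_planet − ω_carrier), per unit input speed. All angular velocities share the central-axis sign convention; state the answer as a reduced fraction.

-1880/1809

N_ring = 40 + 2·27 = 94
40(ω_s−ω_c) = −94(ω_r−ω_c),  ω_r=0, ω_s=1
40(1−ω_c) = −94(0−ω_c)  ⇒  134ω_c = 40  ⇒  ω_c = 20/67
sun–planet: 40·(1−20/67) = −27·(ω_p−ω_c)  ⇒  ω_p−ω_c = −(40/27)·(47/67) = -1880/1809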